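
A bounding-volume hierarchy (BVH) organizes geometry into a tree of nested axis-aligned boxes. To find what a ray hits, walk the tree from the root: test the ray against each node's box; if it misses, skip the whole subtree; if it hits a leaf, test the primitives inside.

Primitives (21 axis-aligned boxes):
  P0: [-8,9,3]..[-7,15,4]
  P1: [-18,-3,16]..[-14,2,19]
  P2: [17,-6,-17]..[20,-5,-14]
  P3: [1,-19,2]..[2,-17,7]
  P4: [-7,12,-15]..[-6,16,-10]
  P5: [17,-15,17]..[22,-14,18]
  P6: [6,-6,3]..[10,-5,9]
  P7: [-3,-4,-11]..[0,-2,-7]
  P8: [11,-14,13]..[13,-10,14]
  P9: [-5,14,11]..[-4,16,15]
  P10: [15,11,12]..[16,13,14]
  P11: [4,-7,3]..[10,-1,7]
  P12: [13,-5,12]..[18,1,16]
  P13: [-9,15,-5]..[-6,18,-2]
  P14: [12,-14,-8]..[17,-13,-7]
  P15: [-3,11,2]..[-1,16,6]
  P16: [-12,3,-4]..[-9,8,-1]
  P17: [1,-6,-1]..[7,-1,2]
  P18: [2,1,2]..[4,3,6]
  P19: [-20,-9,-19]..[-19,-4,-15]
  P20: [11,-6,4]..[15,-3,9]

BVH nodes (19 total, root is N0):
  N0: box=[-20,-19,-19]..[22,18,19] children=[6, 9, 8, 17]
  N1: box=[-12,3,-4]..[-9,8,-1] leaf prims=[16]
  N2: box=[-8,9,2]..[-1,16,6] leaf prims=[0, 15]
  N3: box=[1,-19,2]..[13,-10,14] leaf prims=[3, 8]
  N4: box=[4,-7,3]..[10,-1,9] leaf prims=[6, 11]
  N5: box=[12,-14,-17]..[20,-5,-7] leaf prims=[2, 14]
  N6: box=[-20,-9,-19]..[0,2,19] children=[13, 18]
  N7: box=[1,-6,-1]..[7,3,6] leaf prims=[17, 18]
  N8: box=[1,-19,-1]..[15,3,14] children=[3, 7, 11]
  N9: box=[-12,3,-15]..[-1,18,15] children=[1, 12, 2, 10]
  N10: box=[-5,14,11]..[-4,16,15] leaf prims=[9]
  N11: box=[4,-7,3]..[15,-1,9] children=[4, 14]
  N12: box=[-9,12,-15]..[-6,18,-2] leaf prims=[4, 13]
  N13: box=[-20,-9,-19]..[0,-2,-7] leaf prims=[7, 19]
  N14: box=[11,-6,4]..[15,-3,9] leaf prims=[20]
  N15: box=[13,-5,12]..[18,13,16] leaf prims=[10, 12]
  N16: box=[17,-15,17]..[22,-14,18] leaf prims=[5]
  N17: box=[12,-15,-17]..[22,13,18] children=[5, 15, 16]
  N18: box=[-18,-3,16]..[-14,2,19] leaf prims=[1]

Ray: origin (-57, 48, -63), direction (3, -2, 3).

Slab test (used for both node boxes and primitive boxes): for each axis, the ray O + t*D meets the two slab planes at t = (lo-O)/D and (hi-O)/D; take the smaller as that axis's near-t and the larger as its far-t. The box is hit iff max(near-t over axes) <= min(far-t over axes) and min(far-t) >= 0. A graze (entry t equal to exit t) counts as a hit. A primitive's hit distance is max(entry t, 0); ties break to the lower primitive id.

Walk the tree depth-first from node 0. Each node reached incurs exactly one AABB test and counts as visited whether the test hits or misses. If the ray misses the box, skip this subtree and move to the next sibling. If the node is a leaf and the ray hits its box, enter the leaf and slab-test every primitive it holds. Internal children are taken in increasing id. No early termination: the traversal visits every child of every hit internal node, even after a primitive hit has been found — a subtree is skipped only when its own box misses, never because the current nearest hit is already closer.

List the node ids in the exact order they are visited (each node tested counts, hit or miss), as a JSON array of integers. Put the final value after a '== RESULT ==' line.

Traverse from the root:
N0 x:[37/3,79/3] y:[15,67/2] z:[44/3,82/3] -> hit [15,79/3], descend [6, 8, 9, 17]
  N6 x:[37/3,19] y:[23,57/2] z:[44/3,82/3] -> miss, prune
  N8 x:[58/3,24] y:[45/2,67/2] z:[62/3,77/3] -> hit [45/2,24], descend [3, 7, 11]
    N3 x:[58/3,70/3] y:[29,67/2] z:[65/3,77/3] -> miss, prune
    N7 x:[58/3,64/3] y:[45/2,27] z:[62/3,23] -> miss, prune
    N11 x:[61/3,24] y:[49/2,55/2] z:[22,24] -> miss, prune
  N9 x:[15,56/3] y:[15,45/2] z:[16,26] -> hit [16,56/3], descend [1, 2, 10, 12]
    N1 x:[15,16] y:[20,45/2] z:[59/3,62/3] -> miss, prune
    N2 x:[49/3,56/3] y:[16,39/2] z:[65/3,23] -> miss, prune
    N10 x:[52/3,53/3] y:[16,17] z:[74/3,26] -> miss, prune
    N12 x:[16,17] y:[15,18] z:[16,61/3] -> hit [16,17] leaf, test {P4@t=50/3, P13(miss)}
  N17 x:[23,79/3] y:[35/2,63/2] z:[46/3,27] -> hit [23,79/3], descend [5, 15, 16]
    N5 x:[23,77/3] y:[53/2,31] z:[46/3,56/3] -> miss, prune
    N15 x:[70/3,25] y:[35/2,53/2] z:[25,79/3] -> hit [25,25] leaf, test {P10(miss), P12@t=25}
    N16 x:[74/3,79/3] y:[31,63/2] z:[80/3,27] -> miss, prune

15 AABB tests over nodes [0, 6, 8, 3, 7, 11, 9, 1, 2, 10, 12, 17, 5, 15, 16]; 2 leaves entered; closest P4.

== RESULT ==
[0, 6, 8, 3, 7, 11, 9, 1, 2, 10, 12, 17, 5, 15, 16]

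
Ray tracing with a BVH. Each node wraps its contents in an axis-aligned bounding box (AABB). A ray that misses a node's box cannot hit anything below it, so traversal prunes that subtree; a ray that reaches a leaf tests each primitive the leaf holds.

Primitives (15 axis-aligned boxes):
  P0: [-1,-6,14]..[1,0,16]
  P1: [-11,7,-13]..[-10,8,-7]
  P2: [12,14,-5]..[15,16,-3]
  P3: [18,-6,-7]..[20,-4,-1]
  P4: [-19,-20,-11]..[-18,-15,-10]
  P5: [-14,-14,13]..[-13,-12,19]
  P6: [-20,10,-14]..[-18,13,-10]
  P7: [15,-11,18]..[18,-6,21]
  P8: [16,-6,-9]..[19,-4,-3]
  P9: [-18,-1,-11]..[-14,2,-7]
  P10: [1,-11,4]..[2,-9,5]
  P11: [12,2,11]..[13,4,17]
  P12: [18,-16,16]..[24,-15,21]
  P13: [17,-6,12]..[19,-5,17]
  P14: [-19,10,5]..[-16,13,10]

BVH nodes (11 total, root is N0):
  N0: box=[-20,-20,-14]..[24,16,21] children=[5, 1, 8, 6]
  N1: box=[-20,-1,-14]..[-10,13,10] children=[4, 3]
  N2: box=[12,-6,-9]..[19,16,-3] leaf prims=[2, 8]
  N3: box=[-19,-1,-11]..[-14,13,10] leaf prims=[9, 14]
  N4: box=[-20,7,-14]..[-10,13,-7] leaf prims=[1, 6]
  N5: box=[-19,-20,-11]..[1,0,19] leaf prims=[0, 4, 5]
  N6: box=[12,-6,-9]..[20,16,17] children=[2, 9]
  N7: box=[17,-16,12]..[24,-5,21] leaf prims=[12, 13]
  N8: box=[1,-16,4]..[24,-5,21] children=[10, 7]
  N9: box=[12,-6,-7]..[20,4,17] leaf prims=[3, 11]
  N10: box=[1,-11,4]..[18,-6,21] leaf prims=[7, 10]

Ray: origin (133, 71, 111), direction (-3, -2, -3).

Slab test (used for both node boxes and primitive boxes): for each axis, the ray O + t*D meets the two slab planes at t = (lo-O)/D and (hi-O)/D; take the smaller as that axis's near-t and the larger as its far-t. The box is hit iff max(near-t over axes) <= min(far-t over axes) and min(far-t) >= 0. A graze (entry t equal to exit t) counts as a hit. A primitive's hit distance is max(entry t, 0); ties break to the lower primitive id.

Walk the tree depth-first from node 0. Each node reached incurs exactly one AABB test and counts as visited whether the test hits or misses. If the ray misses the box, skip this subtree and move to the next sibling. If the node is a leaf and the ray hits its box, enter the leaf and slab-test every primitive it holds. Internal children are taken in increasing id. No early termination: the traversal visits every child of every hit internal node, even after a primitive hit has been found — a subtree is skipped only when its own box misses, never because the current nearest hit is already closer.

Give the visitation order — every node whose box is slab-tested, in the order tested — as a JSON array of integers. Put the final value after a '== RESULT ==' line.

Walk:
N0 x:[109/3,51] y:[55/2,91/2] z:[30,125/3] -> hit [109/3,125/3], descend [1, 5, 6, 8]
  N1 x:[143/3,51] y:[29,36] z:[101/3,125/3] -> miss, prune
  N5 x:[44,152/3] y:[71/2,91/2] z:[92/3,122/3] -> miss, prune
  N6 x:[113/3,121/3] y:[55/2,77/2] z:[94/3,40] -> hit [113/3,77/2], descend [2, 9]
    N2 x:[38,121/3] y:[55/2,77/2] z:[38,40] -> hit [38,77/2] leaf, test {P2(miss), P8@t=38}
    N9 x:[113/3,121/3] y:[67/2,77/2] z:[94/3,118/3] -> hit [113/3,77/2] leaf, test {P3@t=113/3, P11(miss)}
  N8 x:[109/3,44] y:[38,87/2] z:[30,107/3] -> miss, prune

Summary -> nodes [0, 1, 5, 6, 2, 9, 8]; box-tests=7; leaf-entries=2; first=P3

== RESULT ==
[0, 1, 5, 6, 2, 9, 8]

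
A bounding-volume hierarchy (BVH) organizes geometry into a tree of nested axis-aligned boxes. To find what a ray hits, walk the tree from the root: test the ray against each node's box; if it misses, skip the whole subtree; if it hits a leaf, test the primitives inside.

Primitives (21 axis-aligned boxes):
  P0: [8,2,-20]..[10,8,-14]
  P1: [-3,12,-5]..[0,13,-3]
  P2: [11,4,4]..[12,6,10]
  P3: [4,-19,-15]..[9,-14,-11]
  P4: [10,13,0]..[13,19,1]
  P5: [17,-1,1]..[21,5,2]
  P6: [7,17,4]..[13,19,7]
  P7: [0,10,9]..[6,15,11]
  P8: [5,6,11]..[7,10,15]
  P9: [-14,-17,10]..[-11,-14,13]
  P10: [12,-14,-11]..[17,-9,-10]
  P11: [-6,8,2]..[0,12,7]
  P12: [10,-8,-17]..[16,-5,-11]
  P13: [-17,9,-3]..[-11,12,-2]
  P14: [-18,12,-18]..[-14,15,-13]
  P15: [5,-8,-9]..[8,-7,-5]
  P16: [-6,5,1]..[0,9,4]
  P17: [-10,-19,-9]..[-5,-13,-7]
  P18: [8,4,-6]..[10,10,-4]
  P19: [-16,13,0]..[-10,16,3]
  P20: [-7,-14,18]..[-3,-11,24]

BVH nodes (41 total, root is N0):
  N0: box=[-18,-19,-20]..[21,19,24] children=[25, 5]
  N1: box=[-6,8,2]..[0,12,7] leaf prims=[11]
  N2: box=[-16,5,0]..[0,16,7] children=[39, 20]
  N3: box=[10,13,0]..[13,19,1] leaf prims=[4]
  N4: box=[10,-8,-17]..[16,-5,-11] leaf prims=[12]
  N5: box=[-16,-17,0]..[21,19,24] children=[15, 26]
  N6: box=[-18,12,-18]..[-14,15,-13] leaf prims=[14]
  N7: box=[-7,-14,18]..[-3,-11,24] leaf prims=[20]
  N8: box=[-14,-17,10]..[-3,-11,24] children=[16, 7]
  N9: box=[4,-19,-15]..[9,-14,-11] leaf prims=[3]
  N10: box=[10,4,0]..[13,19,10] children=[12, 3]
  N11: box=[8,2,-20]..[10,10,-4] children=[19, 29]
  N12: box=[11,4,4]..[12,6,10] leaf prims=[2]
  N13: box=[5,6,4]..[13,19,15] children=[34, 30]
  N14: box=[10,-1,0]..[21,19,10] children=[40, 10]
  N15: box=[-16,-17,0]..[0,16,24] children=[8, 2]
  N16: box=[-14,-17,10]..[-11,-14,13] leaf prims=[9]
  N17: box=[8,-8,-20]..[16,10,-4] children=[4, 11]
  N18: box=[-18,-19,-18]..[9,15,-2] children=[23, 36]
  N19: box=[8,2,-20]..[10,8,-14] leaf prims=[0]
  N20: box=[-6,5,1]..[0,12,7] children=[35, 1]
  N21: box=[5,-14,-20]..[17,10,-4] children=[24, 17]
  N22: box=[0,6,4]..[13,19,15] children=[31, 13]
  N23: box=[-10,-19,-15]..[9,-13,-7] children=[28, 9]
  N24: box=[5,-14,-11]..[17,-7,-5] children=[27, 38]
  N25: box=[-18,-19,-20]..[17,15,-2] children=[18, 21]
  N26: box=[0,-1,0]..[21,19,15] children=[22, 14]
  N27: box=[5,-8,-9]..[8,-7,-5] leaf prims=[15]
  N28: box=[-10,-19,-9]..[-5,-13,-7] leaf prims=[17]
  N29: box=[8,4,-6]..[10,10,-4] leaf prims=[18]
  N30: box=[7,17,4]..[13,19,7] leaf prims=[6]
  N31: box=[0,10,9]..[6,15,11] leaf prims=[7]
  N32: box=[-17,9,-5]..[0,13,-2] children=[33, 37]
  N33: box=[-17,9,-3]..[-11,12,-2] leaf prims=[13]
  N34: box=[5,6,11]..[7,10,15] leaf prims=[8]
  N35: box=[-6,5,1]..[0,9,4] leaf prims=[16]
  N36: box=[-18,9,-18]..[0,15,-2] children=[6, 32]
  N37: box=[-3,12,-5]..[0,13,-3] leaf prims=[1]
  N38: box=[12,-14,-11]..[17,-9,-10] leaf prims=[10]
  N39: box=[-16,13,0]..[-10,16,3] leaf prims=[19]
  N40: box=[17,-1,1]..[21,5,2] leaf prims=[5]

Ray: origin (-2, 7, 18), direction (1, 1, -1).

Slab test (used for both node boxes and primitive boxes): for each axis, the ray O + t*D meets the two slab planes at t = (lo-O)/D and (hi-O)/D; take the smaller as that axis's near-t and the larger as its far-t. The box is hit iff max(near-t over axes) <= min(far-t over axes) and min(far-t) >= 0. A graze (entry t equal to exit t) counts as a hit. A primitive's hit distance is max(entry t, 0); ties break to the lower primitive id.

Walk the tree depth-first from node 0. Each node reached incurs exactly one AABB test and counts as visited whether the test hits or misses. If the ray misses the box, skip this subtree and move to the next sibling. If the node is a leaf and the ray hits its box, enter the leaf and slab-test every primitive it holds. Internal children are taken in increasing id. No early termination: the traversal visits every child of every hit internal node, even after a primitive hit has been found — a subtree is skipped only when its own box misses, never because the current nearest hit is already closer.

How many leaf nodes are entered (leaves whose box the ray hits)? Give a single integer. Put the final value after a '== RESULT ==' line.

Traverse from the root:
N0 x:[-16,23] y:[-26,12] z:[-6,38] -> hit [-6,12], descend [5, 25]
  N5 x:[-14,23] y:[-24,12] z:[-6,18] -> hit [-6,12], descend [15, 26]
    N15 x:[-14,2] y:[-24,9] z:[-6,18] -> hit [-6,2], descend [2, 8]
      N2 x:[-14,2] y:[-2,9] z:[11,18] -> miss, prune
      N8 x:[-12,-1] y:[-24,-18] z:[-6,8] -> miss, prune
    N26 x:[2,23] y:[-8,12] z:[3,18] -> hit [3,12], descend [14, 22]
      N14 x:[12,23] y:[-8,12] z:[8,18] -> hit [12,12], descend [10, 40]
        N10 x:[12,15] y:[-3,12] z:[8,18] -> hit [12,12], descend [3, 12]
          N3 x:[12,15] y:[6,12] z:[17,18] -> miss, prune
          N12 x:[13,14] y:[-3,-1] z:[8,14] -> miss, prune
        N40 x:[19,23] y:[-8,-2] z:[16,17] -> miss, prune
      N22 x:[2,15] y:[-1,12] z:[3,14] -> hit [3,12], descend [13, 31]
        N13 x:[7,15] y:[-1,12] z:[3,14] -> hit [7,12], descend [30, 34]
          N30 x:[9,15] y:[10,12] z:[11,14] -> hit [11,12] leaf, test {P6@t=11}
          N34 x:[7,9] y:[-1,3] z:[3,7] -> miss, prune
        N31 x:[2,8] y:[3,8] z:[7,9] -> hit [7,8] leaf, test {P7@t=7}
  N25 x:[-16,19] y:[-26,8] z:[20,38] -> miss, prune

17 AABB tests over nodes [0, 5, 15, 2, 8, 26, 14, 10, 3, 12, 40, 22, 13, 30, 34, 31, 25]; 2 leaves entered; closest P7.

== RESULT ==
2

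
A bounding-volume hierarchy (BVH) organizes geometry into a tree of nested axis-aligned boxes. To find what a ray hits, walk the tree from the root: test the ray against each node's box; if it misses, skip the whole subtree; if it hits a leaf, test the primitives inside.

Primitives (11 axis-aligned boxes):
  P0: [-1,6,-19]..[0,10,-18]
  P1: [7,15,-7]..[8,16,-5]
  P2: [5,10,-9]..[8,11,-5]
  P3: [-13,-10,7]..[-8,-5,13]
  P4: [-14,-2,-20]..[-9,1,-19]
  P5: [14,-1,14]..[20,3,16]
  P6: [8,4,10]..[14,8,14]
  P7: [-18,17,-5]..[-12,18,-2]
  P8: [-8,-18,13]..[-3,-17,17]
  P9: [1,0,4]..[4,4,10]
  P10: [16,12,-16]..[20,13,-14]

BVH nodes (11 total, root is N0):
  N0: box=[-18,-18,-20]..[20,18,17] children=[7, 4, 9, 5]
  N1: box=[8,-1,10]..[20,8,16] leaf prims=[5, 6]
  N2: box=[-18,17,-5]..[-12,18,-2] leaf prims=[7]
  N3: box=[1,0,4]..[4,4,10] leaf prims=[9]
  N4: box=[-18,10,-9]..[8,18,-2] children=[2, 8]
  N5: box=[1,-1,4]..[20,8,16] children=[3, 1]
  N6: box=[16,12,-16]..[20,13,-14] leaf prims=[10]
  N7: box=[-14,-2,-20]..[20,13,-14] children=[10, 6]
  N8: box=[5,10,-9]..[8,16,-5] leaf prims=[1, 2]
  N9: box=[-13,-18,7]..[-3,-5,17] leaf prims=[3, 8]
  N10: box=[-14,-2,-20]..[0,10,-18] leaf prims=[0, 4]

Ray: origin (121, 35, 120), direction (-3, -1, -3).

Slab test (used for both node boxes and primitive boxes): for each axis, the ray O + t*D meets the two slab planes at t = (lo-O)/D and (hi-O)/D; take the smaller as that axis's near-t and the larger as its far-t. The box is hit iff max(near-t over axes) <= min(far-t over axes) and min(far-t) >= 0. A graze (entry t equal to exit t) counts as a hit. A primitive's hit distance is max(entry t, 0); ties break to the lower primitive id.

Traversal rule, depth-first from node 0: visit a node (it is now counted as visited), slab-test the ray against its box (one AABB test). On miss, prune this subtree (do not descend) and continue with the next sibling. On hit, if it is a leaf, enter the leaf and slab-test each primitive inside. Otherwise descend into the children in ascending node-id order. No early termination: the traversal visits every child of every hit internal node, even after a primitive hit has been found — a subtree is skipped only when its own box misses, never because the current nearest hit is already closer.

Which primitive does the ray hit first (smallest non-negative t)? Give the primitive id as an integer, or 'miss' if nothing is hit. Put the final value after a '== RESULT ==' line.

Trace the traversal:
N0 x:[101/3,139/3] y:[17,53] z:[103/3,140/3] -> hit [103/3,139/3], descend [4, 5, 7, 9]
  N4 x:[113/3,139/3] y:[17,25] z:[122/3,43] -> miss, prune
  N5 x:[101/3,40] y:[27,36] z:[104/3,116/3] -> hit [104/3,36], descend [1, 3]
    N1 x:[101/3,113/3] y:[27,36] z:[104/3,110/3] -> hit [104/3,36] leaf, test {P5@t=104/3, P6(miss)}
    N3 x:[39,40] y:[31,35] z:[110/3,116/3] -> miss, prune
  N7 x:[101/3,45] y:[22,37] z:[134/3,140/3] -> miss, prune
  N9 x:[124/3,134/3] y:[40,53] z:[103/3,113/3] -> miss, prune

Summary -> nodes [0, 4, 5, 1, 3, 7, 9]; box-tests=7; leaf-entries=1; first=P5

== RESULT ==
5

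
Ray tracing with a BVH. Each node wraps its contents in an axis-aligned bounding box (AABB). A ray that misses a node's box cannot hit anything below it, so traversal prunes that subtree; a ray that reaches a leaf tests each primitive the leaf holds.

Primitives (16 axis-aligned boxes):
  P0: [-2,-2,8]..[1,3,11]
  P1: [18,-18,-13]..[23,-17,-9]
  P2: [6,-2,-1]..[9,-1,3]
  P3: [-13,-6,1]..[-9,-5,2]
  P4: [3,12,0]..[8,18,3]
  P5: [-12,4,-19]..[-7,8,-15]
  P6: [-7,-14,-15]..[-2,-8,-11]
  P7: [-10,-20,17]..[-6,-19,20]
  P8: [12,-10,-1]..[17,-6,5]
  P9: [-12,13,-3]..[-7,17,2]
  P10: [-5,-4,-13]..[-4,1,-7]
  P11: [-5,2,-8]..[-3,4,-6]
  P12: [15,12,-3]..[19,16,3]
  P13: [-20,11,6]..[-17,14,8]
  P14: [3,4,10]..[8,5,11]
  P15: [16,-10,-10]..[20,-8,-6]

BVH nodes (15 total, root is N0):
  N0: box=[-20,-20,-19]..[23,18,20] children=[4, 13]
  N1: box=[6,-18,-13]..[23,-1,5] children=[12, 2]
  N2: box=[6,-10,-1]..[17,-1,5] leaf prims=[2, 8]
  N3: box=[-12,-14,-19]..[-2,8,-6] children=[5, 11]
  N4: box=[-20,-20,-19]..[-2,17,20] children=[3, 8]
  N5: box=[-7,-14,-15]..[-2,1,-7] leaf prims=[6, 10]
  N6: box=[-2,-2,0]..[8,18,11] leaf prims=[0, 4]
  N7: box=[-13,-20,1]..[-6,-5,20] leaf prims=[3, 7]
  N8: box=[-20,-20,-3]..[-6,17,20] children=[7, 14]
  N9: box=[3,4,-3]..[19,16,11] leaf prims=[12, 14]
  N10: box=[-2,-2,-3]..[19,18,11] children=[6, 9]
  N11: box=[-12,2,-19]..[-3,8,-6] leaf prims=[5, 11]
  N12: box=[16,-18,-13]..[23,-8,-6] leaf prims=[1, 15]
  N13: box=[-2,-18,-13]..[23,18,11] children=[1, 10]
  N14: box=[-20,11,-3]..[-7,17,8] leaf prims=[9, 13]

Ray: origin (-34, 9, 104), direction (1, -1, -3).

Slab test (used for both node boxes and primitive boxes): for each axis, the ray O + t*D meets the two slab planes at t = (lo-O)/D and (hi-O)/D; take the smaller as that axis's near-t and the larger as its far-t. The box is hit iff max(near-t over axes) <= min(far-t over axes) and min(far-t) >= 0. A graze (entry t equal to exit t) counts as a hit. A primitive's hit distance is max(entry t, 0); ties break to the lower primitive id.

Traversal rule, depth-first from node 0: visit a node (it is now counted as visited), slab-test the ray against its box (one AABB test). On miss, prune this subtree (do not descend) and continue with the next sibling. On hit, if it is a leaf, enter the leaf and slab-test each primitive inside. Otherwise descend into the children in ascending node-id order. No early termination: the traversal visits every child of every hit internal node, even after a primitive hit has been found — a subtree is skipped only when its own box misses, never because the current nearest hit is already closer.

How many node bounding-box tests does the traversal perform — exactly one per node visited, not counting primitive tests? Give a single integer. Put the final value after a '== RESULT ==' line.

Traverse from the root:
N0 x:[14,57] y:[-9,29] z:[28,41] -> hit [28,29], descend [4, 13]
  N4 x:[14,32] y:[-8,29] z:[28,41] -> hit [28,29], descend [3, 8]
    N3 x:[22,32] y:[1,23] z:[110/3,41] -> miss, prune
    N8 x:[14,28] y:[-8,29] z:[28,107/3] -> hit [28,28], descend [7, 14]
      N7 x:[21,28] y:[14,29] z:[28,103/3] -> hit [28,28] leaf, test {P3(miss), P7@t=28}
      N14 x:[14,27] y:[-8,-2] z:[32,107/3] -> miss, prune
  N13 x:[32,57] y:[-9,27] z:[31,39] -> miss, prune

7 AABB tests over nodes [0, 4, 3, 8, 7, 14, 13]; 1 leaf entered; closest P7.

== RESULT ==
7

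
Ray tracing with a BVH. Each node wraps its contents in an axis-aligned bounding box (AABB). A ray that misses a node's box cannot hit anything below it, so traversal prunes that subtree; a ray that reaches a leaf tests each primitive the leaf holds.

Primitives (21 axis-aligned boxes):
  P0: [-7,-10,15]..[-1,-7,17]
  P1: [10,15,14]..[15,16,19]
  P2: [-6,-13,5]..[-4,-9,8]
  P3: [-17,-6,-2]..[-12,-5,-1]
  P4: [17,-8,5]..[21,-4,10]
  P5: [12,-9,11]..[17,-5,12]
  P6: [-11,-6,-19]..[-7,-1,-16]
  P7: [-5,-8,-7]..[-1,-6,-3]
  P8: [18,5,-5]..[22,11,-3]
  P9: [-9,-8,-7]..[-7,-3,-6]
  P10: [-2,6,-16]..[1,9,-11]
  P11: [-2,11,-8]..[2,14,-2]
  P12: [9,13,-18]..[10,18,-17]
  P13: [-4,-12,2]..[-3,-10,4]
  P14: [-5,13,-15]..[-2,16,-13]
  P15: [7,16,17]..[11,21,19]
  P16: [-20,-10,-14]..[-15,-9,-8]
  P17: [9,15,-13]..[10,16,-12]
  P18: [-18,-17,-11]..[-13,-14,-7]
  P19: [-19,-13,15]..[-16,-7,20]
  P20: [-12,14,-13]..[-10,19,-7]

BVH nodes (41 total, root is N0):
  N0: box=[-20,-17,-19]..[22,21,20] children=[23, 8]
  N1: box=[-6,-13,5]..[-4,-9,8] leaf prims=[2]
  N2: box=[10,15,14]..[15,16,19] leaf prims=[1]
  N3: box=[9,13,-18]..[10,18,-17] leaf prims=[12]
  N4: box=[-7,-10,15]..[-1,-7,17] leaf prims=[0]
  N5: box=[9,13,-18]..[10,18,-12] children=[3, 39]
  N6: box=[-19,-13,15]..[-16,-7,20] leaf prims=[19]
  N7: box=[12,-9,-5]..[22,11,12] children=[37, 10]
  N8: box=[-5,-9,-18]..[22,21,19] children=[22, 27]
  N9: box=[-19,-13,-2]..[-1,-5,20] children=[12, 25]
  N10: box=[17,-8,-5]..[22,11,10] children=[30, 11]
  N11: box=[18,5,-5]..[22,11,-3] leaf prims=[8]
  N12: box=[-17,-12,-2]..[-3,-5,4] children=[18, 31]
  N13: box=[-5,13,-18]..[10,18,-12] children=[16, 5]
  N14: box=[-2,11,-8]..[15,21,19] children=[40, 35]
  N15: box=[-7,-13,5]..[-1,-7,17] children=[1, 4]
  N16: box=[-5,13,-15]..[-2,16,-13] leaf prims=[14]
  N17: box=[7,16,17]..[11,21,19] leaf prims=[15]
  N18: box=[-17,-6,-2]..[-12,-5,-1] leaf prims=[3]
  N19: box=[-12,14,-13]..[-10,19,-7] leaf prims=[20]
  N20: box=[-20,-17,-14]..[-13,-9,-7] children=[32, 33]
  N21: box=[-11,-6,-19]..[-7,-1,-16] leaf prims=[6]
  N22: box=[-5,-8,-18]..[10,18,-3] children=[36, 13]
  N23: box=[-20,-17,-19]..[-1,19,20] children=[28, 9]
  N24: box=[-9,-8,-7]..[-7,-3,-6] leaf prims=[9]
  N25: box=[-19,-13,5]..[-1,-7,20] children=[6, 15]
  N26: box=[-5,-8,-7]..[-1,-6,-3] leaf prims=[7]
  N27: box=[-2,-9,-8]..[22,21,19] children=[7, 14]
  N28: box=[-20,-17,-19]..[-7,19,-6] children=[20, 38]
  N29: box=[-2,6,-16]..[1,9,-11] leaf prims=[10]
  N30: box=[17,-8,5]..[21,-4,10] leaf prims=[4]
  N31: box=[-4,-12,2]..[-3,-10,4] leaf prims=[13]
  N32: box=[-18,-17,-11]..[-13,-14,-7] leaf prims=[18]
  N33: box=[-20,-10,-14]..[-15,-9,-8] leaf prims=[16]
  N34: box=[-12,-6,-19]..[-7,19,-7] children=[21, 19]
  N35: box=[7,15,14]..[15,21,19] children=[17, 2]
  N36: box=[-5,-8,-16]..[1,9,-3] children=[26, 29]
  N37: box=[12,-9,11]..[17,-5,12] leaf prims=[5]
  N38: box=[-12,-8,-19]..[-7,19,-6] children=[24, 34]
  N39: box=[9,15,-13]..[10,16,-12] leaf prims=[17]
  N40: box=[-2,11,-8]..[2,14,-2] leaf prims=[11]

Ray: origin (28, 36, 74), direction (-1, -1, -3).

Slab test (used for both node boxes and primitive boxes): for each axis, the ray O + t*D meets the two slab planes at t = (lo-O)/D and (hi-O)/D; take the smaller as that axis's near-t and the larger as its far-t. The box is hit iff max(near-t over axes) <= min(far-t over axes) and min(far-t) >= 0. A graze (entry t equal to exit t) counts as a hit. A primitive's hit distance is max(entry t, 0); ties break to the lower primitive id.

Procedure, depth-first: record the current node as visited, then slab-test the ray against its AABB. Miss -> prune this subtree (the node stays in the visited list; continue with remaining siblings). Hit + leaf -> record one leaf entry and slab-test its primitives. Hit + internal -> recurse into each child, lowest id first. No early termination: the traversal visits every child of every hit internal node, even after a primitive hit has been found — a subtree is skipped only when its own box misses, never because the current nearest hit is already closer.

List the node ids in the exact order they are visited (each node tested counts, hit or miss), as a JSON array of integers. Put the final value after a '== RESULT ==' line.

Trace the traversal:
N0 x:[6,48] y:[15,53] z:[18,31] -> hit [18,31], descend [8, 23]
  N8 x:[6,33] y:[15,45] z:[55/3,92/3] -> hit [55/3,92/3], descend [22, 27]
    N22 x:[18,33] y:[18,44] z:[77/3,92/3] -> hit [77/3,92/3], descend [13, 36]
      N13 x:[18,33] y:[18,23] z:[86/3,92/3] -> miss, prune
      N36 x:[27,33] y:[27,44] z:[77/3,30] -> hit [27,30], descend [26, 29]
        N26 x:[29,33] y:[42,44] z:[77/3,27] -> miss, prune
        N29 x:[27,30] y:[27,30] z:[85/3,30] -> hit [85/3,30] leaf, test {P10@t=85/3}
    N27 x:[6,30] y:[15,45] z:[55/3,82/3] -> hit [55/3,82/3], descend [7, 14]
      N7 x:[6,16] y:[25,45] z:[62/3,79/3] -> miss, prune
      N14 x:[13,30] y:[15,25] z:[55/3,82/3] -> hit [55/3,25], descend [35, 40]
        N35 x:[13,21] y:[15,21] z:[55/3,20] -> hit [55/3,20], descend [2, 17]
          N2 x:[13,18] y:[20,21] z:[55/3,20] -> miss, prune
          N17 x:[17,21] y:[15,20] z:[55/3,19] -> hit [55/3,19] leaf, test {P15@t=55/3}
        N40 x:[26,30] y:[22,25] z:[76/3,82/3] -> miss, prune
  N23 x:[29,48] y:[17,53] z:[18,31] -> hit [29,31], descend [9, 28]
    N9 x:[29,47] y:[41,49] z:[18,76/3] -> miss, prune
    N28 x:[35,48] y:[17,53] z:[80/3,31] -> miss, prune

Visited [0, 8, 22, 13, 36, 26, 29, 27, 7, 14, 35, 2, 17, 40, 23, 9, 28]. Tests: 17 box, 2 leaf. Nearest: P15.

== RESULT ==
[0, 8, 22, 13, 36, 26, 29, 27, 7, 14, 35, 2, 17, 40, 23, 9, 28]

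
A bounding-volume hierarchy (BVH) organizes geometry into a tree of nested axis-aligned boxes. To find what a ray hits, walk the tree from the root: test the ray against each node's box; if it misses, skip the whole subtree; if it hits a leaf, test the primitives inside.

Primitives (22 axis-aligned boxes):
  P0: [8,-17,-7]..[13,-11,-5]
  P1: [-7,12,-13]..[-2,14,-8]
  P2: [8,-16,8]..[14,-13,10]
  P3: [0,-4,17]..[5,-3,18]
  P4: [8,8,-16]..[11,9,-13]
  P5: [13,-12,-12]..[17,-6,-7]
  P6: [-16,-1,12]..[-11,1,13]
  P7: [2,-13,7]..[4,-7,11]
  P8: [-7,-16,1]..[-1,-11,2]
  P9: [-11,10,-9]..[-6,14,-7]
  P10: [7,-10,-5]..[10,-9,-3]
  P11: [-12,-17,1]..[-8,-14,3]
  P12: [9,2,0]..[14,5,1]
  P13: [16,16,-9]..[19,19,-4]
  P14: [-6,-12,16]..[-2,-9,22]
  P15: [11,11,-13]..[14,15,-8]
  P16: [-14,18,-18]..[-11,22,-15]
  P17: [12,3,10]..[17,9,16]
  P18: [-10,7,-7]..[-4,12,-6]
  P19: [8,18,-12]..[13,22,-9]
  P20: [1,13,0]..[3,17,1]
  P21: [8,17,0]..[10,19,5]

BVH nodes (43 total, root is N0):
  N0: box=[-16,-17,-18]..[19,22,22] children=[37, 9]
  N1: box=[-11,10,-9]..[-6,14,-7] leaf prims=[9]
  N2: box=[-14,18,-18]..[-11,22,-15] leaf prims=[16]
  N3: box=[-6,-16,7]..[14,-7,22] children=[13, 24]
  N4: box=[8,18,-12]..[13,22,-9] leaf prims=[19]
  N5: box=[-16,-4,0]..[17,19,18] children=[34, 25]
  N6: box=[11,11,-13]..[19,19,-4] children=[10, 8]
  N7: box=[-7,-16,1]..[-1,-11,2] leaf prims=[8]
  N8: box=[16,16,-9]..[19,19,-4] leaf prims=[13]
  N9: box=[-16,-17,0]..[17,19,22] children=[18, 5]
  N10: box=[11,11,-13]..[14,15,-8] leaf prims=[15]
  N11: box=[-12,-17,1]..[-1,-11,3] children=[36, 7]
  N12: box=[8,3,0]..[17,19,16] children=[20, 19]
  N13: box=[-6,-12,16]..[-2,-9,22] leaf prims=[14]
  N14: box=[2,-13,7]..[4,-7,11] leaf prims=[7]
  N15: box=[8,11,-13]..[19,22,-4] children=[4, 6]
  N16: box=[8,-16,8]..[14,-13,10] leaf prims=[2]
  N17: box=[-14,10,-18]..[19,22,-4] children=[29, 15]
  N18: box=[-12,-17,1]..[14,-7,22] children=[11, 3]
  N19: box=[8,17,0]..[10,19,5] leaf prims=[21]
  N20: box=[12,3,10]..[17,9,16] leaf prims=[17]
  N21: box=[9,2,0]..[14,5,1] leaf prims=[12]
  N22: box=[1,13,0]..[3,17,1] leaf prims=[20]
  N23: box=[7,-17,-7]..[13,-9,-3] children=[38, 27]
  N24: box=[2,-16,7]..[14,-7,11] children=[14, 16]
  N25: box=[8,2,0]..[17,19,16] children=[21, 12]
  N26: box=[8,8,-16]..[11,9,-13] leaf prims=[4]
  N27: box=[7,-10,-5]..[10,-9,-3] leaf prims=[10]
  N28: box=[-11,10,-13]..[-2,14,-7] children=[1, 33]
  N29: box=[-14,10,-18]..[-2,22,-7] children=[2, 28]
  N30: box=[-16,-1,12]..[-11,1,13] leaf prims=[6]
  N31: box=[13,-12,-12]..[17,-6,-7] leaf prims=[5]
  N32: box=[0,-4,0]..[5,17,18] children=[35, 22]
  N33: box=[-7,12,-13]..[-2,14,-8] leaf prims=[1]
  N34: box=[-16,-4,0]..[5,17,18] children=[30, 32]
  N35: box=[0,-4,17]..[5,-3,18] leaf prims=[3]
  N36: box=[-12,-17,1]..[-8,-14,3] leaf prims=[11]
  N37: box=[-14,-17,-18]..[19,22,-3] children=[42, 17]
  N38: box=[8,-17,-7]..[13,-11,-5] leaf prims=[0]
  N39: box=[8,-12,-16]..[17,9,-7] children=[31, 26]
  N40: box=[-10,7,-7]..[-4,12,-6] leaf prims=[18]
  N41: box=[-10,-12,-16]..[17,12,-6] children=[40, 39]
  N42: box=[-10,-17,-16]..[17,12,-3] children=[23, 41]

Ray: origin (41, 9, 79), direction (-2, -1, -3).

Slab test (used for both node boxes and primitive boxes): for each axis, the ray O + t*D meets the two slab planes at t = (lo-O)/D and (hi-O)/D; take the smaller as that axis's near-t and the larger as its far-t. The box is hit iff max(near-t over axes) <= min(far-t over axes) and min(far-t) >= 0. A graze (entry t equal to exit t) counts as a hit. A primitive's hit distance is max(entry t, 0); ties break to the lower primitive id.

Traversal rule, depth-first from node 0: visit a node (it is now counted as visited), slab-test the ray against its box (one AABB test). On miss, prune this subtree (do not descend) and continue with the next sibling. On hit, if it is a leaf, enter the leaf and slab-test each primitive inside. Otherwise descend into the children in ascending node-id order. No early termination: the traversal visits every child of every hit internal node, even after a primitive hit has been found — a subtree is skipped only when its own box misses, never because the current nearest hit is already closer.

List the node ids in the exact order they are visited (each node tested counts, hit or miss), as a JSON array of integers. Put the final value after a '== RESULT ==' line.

Traverse from the root:
N0 x:[11,57/2] y:[-13,26] z:[19,97/3] -> hit [19,26], descend [9, 37]
  N9 x:[12,57/2] y:[-10,26] z:[19,79/3] -> hit [19,26], descend [5, 18]
    N5 x:[12,57/2] y:[-10,13] z:[61/3,79/3] -> miss, prune
    N18 x:[27/2,53/2] y:[16,26] z:[19,26] -> hit [19,26], descend [3, 11]
      N3 x:[27/2,47/2] y:[16,25] z:[19,24] -> hit [19,47/2], descend [13, 24]
        N13 x:[43/2,47/2] y:[18,21] z:[19,21] -> miss, prune
        N24 x:[27/2,39/2] y:[16,25] z:[68/3,24] -> miss, prune
      N11 x:[21,53/2] y:[20,26] z:[76/3,26] -> hit [76/3,26], descend [7, 36]
        N7 x:[21,24] y:[20,25] z:[77/3,26] -> miss, prune
        N36 x:[49/2,53/2] y:[23,26] z:[76/3,26] -> hit [76/3,26] leaf, test {P11@t=76/3}
  N37 x:[11,55/2] y:[-13,26] z:[82/3,97/3] -> miss, prune

Visited [0, 9, 5, 18, 3, 13, 24, 11, 7, 36, 37]. Tests: 11 box, 1 leaf. Nearest: P11.

== RESULT ==
[0, 9, 5, 18, 3, 13, 24, 11, 7, 36, 37]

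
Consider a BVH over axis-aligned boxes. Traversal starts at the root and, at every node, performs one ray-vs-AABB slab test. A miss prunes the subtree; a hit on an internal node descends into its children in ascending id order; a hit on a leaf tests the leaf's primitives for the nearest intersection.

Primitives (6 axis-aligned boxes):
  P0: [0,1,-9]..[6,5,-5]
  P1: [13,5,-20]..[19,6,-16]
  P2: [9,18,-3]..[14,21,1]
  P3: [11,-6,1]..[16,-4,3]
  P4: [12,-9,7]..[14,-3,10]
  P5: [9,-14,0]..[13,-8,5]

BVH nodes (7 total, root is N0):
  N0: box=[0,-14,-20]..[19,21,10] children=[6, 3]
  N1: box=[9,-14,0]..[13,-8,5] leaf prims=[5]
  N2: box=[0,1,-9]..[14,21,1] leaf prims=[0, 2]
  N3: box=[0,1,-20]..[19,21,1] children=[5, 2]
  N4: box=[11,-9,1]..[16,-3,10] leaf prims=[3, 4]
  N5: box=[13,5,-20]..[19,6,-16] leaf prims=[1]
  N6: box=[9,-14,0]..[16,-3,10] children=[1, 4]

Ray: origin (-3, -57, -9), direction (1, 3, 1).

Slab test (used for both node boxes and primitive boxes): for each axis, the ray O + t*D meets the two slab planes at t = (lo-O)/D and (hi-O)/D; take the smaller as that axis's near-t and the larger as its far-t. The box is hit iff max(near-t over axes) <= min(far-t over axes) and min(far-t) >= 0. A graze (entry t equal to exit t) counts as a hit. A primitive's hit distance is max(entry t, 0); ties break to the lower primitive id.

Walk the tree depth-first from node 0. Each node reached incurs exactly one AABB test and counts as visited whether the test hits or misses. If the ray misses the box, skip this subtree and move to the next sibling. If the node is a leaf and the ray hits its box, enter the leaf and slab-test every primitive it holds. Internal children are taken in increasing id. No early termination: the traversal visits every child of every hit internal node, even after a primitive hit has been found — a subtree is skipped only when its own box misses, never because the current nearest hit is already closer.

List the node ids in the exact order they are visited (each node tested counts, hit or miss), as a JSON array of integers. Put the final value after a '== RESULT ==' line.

Traverse from the root:
N0 x:[3,22] y:[43/3,26] z:[-11,19] -> hit [43/3,19], descend [3, 6]
  N3 x:[3,22] y:[58/3,26] z:[-11,10] -> miss, prune
  N6 x:[12,19] y:[43/3,18] z:[9,19] -> hit [43/3,18], descend [1, 4]
    N1 x:[12,16] y:[43/3,49/3] z:[9,14] -> miss, prune
    N4 x:[14,19] y:[16,18] z:[10,19] -> hit [16,18] leaf, test {P3(miss), P4@t=16}

5 AABB tests over nodes [0, 3, 6, 1, 4]; 1 leaf entered; closest P4.

== RESULT ==
[0, 3, 6, 1, 4]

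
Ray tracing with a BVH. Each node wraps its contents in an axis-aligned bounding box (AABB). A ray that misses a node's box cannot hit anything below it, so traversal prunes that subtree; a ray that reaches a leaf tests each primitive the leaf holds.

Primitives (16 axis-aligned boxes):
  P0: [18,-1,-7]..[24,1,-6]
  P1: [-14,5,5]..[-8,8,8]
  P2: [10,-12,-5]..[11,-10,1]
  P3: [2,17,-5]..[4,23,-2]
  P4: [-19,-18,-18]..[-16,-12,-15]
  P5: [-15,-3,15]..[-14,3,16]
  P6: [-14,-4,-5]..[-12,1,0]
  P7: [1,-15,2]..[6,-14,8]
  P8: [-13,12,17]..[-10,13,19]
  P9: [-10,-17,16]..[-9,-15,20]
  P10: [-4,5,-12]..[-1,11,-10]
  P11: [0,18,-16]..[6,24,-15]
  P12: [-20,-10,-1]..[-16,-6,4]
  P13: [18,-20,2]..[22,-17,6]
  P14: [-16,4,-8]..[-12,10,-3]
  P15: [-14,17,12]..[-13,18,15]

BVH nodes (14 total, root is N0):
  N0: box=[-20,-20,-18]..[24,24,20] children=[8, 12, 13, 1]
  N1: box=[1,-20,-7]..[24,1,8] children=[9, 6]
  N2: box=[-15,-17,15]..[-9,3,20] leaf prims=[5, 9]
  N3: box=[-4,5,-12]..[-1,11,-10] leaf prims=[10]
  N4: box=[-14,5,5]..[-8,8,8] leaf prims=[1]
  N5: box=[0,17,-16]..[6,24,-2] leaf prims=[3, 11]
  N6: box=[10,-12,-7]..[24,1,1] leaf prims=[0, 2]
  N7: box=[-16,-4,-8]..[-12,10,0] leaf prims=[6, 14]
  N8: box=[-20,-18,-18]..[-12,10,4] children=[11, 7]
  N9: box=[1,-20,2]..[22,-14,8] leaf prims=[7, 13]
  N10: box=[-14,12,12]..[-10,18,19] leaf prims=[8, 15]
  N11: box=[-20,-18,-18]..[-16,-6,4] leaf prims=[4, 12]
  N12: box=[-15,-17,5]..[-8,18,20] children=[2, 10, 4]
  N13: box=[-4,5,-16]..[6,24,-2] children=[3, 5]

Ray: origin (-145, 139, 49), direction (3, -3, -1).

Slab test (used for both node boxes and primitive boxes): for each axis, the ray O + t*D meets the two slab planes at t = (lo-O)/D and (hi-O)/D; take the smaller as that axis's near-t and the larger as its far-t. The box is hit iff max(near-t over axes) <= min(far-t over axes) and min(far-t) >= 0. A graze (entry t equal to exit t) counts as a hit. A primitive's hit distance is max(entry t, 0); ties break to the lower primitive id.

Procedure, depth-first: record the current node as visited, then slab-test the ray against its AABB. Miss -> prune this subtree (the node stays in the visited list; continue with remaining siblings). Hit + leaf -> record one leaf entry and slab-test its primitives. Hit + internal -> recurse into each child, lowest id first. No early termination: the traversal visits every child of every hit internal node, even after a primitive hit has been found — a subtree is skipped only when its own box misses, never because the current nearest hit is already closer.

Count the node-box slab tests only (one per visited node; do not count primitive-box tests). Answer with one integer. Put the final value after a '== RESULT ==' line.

Traverse from the root:
N0 x:[125/3,169/3] y:[115/3,53] z:[29,67] -> hit [125/3,53], descend [1, 8, 12, 13]
  N1 x:[146/3,169/3] y:[46,53] z:[41,56] -> hit [146/3,53], descend [6, 9]
    N6 x:[155/3,169/3] y:[46,151/3] z:[48,56] -> miss, prune
    N9 x:[146/3,167/3] y:[51,53] z:[41,47] -> miss, prune
  N8 x:[125/3,133/3] y:[43,157/3] z:[45,67] -> miss, prune
  N12 x:[130/3,137/3] y:[121/3,52] z:[29,44] -> hit [130/3,44], descend [2, 4, 10]
    N2 x:[130/3,136/3] y:[136/3,52] z:[29,34] -> miss, prune
    N4 x:[131/3,137/3] y:[131/3,134/3] z:[41,44] -> hit [131/3,44] leaf, test {P1@t=131/3}
    N10 x:[131/3,45] y:[121/3,127/3] z:[30,37] -> miss, prune
  N13 x:[47,151/3] y:[115/3,134/3] z:[51,65] -> miss, prune

10 AABB tests over nodes [0, 1, 6, 9, 8, 12, 2, 4, 10, 13]; 1 leaf entered; closest P1.

== RESULT ==
10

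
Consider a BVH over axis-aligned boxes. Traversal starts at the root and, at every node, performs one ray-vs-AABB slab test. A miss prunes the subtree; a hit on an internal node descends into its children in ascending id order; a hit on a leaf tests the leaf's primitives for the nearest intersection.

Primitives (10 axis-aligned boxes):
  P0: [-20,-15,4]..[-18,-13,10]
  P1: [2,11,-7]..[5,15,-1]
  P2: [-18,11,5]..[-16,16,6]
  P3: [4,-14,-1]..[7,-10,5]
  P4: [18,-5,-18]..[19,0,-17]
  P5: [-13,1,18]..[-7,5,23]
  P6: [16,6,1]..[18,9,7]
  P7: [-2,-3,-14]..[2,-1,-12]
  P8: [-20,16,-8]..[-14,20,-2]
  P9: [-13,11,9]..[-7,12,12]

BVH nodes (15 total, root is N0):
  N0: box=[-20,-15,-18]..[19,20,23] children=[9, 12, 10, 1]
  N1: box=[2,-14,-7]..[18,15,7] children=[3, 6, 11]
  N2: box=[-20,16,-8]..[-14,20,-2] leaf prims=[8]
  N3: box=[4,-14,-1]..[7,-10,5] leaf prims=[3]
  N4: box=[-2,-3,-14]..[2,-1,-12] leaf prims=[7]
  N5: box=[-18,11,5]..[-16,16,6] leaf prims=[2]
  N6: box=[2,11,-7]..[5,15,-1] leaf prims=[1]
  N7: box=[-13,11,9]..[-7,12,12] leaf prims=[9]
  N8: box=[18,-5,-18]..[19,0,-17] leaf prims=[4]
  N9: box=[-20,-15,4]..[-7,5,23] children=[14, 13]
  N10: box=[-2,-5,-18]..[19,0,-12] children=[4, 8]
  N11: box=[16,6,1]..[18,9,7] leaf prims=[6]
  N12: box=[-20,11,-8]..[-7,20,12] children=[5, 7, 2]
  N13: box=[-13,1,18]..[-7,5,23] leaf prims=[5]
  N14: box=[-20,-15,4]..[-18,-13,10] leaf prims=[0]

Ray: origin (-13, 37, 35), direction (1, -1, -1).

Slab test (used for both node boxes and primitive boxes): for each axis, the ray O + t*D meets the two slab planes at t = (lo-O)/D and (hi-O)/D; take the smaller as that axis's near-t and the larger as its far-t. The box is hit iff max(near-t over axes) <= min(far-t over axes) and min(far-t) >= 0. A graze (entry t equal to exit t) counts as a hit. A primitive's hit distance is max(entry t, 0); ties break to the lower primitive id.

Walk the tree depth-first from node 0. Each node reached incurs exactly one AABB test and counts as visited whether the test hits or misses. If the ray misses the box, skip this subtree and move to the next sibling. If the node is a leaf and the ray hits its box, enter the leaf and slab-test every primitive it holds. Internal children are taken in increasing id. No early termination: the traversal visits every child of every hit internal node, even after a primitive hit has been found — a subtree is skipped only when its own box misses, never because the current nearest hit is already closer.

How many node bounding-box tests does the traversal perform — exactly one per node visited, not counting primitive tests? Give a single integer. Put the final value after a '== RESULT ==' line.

Trace the traversal:
N0 x:[-7,32] y:[17,52] z:[12,53] -> hit [17,32], descend [1, 9, 10, 12]
  N1 x:[15,31] y:[22,51] z:[28,42] -> hit [28,31], descend [3, 6, 11]
    N3 x:[17,20] y:[47,51] z:[30,36] -> miss, prune
    N6 x:[15,18] y:[22,26] z:[36,42] -> miss, prune
    N11 x:[29,31] y:[28,31] z:[28,34] -> hit [29,31] leaf, test {P6@t=29}
  N9 x:[-7,6] y:[32,52] z:[12,31] -> miss, prune
  N10 x:[11,32] y:[37,42] z:[47,53] -> miss, prune
  N12 x:[-7,6] y:[17,26] z:[23,43] -> miss, prune

order=[0, 1, 3, 6, 11, 9, 10, 12]  |boxes|=8  |leaves|=1  hit=P6

== RESULT ==
8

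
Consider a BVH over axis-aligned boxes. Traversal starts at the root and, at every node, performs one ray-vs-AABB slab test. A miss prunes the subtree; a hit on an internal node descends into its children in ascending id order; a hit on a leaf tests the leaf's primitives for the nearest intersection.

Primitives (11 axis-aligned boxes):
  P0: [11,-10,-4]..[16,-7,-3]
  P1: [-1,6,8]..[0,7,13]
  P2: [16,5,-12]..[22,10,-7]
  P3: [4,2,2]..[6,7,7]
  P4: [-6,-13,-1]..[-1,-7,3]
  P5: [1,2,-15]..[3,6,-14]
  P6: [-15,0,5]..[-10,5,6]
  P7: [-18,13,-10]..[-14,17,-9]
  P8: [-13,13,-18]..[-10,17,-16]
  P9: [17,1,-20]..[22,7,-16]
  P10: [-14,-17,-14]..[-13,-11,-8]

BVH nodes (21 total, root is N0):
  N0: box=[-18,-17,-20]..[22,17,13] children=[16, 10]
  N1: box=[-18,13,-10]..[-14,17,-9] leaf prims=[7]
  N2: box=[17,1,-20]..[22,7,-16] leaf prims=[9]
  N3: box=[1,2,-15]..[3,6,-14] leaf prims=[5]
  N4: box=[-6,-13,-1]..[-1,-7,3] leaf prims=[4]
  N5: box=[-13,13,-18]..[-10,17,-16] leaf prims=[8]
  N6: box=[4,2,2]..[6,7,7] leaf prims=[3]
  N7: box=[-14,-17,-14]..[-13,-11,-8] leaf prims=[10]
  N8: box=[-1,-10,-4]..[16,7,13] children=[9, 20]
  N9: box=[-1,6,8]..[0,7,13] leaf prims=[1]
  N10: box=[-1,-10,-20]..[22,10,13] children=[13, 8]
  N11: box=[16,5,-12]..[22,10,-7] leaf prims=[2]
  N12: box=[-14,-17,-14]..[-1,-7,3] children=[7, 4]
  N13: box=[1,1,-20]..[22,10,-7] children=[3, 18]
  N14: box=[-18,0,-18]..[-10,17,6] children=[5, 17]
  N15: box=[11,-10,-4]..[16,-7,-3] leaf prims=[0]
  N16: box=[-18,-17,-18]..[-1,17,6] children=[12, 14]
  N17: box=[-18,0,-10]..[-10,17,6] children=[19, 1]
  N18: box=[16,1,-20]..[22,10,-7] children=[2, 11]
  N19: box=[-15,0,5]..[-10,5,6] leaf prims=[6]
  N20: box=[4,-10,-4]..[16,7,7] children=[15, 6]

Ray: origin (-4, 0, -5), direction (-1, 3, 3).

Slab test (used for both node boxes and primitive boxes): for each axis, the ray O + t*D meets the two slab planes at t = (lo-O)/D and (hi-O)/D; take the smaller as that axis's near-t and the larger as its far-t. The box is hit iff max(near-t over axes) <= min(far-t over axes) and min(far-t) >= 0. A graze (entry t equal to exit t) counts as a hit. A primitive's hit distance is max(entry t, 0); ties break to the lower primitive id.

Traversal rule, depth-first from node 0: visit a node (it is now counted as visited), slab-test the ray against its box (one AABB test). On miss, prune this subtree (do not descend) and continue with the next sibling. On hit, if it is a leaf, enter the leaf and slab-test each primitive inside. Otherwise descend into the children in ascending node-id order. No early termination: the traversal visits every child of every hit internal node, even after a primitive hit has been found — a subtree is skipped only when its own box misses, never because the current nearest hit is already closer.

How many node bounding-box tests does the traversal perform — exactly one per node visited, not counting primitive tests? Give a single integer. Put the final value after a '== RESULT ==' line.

Walk:
N0 x:[-26,14] y:[-17/3,17/3] z:[-5,6] -> hit [-5,17/3], descend [10, 16]
  N10 x:[-26,-3] y:[-10/3,10/3] z:[-5,6] -> miss, prune
  N16 x:[-3,14] y:[-17/3,17/3] z:[-13/3,11/3] -> hit [-3,11/3], descend [12, 14]
    N12 x:[-3,10] y:[-17/3,-7/3] z:[-3,8/3] -> miss, prune
    N14 x:[6,14] y:[0,17/3] z:[-13/3,11/3] -> miss, prune

order=[0, 10, 16, 12, 14]  |boxes|=5  |leaves|=0  hit=miss

== RESULT ==
5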